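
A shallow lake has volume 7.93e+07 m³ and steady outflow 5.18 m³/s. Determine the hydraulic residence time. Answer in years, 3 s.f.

Q = 5.18 m³/s × 3.156e+07 s/yr = 1.635e+08 m³/yr.
Hydraulic residence time τ = V/Q = 7.93e+07/1.635e+08 = 0.4851 yr.

0.485 yr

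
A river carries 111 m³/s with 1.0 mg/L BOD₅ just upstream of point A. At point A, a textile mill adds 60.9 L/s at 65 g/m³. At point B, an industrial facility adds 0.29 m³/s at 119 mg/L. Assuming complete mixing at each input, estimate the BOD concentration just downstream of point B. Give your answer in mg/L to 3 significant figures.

1.34 mg/L

60.9 L/s = 0.0609 m³/s.
After input A: C = (111·1 + 0.0609·65) / 111.1 = 1.035 mg/L.
After input B: C = (111.1·1.035 + 0.29·119) / 111.4 = 1.342 mg/L.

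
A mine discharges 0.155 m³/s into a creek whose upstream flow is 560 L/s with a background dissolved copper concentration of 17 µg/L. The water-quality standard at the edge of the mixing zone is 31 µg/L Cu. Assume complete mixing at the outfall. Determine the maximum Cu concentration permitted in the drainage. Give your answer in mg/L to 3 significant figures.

560 L/s = 0.56 m³/s.
17 µg/L = 0.017 mg/L.
31 µg/L = 0.031 mg/L.
Mass balance: 0.031·0.715 = 0.155·Cₑ + 0.56·0.017.
Cₑ = (0.02217 − 0.00952) / 0.155 = 0.08158 mg/L.

0.0816 mg/L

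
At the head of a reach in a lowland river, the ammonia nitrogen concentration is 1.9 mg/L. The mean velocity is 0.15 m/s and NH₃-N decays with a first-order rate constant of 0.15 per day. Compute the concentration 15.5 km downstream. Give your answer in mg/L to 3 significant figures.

1.59 mg/L

Travel time t = 15.5 km / 0.15 m/s = 1.55e+04/0.15 = 1.033e+05 s = 1.196 d.
First-order decay: C = 1.9·exp(−0.15·1.196) = 1.9·0.8358 = 1.588 mg/L.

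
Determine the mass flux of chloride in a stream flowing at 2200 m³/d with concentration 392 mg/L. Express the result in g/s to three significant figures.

2200 m³/d = 0.02546 m³/s.
Mass flux = Q·C = 0.02546 m³/s × 392 g/m³ = 9.981 g/s.

9.98 g/s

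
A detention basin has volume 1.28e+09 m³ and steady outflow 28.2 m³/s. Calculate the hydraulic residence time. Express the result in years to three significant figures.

1.44 yr

Q = 28.2 m³/s × 3.156e+07 s/yr = 8.899e+08 m³/yr.
Hydraulic residence time τ = V/Q = 1.28e+09/8.899e+08 = 1.438 yr.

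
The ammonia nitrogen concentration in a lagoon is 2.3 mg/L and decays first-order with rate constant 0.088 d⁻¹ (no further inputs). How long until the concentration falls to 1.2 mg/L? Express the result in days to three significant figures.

7.39 d

t = ln(C₀/C)/k = ln(2.3/1.2)/0.088 = 0.6506/0.088 = 7.393 d.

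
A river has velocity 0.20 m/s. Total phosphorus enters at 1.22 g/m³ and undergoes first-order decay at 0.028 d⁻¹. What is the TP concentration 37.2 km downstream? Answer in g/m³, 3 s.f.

1.15 g/m³

Travel time t = 37.2 km / 0.20 m/s = 3.72e+04/0.20 = 1.86e+05 s = 2.153 d.
First-order decay: C = 1.22·exp(−0.028·2.153) = 1.22·0.9415 = 1.149 g/m³.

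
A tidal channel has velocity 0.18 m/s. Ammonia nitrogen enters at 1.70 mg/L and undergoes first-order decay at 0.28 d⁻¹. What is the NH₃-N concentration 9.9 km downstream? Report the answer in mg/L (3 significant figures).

Travel time t = 9.9 km / 0.18 m/s = 9900/0.18 = 5.5e+04 s = 0.6366 d.
First-order decay: C = 1.70·exp(−0.28·0.6366) = 1.70·0.8367 = 1.422 mg/L.

1.42 mg/L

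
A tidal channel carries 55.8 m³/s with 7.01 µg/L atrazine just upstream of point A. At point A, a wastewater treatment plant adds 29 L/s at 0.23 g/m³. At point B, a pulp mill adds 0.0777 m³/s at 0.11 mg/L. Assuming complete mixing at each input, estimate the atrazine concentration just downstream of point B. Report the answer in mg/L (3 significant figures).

0.00727 mg/L

7.01 µg/L = 0.00701 mg/L.
29 L/s = 0.029 m³/s.
After input A: C = (55.8·0.00701 + 0.029·0.23) / 55.83 = 0.007126 mg/L.
After input B: C = (55.83·0.007126 + 0.0777·0.11) / 55.91 = 0.007269 mg/L.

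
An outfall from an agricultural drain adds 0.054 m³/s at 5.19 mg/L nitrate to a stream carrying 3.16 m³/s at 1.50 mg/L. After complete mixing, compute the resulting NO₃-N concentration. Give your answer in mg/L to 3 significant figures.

1.56 mg/L

By mass balance at complete mixing, C = (0.054·5.19 + 3.16·1.5) / (0.054 + 3.16) = 5.02/3.214 = 1.562 mg/L.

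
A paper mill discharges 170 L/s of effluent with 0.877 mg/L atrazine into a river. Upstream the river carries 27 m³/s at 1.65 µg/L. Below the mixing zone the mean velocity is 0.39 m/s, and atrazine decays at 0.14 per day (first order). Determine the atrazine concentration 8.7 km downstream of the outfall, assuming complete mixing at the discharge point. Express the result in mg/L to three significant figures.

0.00687 mg/L

170 L/s = 0.17 m³/s.
1.65 µg/L = 0.00165 mg/L.
After complete mixing, C₀ = (0.17·0.877 + 27·0.00165) / 27.17 = 0.007127 mg/L.
Travel time t = 8700 m / 0.39 m/s = 2.231e+04 s = 0.2582 d.
C = 0.007127·exp(−0.14·0.2582) = 0.007127·0.9645 = 0.006874 mg/L.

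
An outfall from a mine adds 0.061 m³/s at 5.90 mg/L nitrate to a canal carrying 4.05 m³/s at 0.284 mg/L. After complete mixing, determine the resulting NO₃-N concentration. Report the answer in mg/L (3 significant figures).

By mass balance at complete mixing, C = (0.061·5.9 + 4.05·0.284) / (0.061 + 4.05) = 1.51/4.111 = 0.3673 mg/L.

0.367 mg/L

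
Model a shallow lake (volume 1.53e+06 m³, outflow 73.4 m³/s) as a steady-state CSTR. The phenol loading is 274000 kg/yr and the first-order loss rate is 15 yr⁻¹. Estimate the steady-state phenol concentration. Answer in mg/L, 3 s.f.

0.117 mg/L

Outflow Q = 73.4 m³/s × 3.156e+07 s/yr = 2.316e+09 m³/yr.
Steady-state CSTR mass balance: W = Q·C + k·V·C, so C = W/(Q + kV).
Q + kV = 2.316e+09 + 15·1.53e+06 = 2.339e+09 m³/yr.
C = 274000/2.339e+09 = 0.0001171 kg/m³ = 0.1171 mg/L.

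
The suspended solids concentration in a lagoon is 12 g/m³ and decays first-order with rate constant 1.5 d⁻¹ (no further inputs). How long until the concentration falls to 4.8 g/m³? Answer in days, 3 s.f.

0.611 d

t = ln(C₀/C)/k = ln(12/4.8)/1.5 = 0.9163/1.5 = 0.6109 d.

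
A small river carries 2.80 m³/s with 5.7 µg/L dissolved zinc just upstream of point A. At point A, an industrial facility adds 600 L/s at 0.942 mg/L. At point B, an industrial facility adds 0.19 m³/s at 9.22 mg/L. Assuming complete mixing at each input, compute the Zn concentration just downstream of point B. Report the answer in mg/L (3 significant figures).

5.7 µg/L = 0.0057 mg/L.
600 L/s = 0.6 m³/s.
After input A: C = (2.8·0.0057 + 0.6·0.942) / 3.4 = 0.1709 mg/L.
After input B: C = (3.4·0.1709 + 0.19·9.22) / 3.59 = 0.6498 mg/L.

0.650 mg/L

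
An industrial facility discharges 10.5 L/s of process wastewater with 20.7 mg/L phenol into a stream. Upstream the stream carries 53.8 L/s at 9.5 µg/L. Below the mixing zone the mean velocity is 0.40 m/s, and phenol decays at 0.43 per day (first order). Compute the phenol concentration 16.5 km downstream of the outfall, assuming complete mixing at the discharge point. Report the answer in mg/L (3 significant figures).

10.5 L/s = 0.0105 m³/s.
53.8 L/s = 0.0538 m³/s.
9.5 µg/L = 0.0095 mg/L.
After complete mixing, C₀ = (0.0105·20.7 + 0.0538·0.0095) / 0.0643 = 3.388 mg/L.
Travel time t = 1.65e+04 m / 0.40 m/s = 4.125e+04 s = 0.4774 d.
C = 3.388·exp(−0.43·0.4774) = 3.388·0.8144 = 2.759 mg/L.

2.76 mg/L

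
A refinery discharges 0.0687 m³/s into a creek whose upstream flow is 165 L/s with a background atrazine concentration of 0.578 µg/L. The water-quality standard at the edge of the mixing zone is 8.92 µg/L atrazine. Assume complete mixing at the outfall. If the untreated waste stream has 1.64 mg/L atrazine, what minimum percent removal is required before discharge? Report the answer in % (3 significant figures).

98.2 %

165 L/s = 0.165 m³/s.
0.578 µg/L = 0.000578 mg/L.
8.92 µg/L = 0.00892 mg/L.
Mass balance: 0.00892·0.2337 = 0.0687·Cₑ + 0.165·0.000578.
Cₑ = (0.002085 − 9.537e-05) / 0.0687 = 0.02896 mg/L.
Required removal = 1 − 0.02896/1.64 = 98.23 %.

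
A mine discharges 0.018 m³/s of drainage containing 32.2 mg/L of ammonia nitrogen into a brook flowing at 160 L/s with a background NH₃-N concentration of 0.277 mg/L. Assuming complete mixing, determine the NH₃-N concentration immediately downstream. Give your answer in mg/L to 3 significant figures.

3.51 mg/L

160 L/s = 0.16 m³/s.
Flow-weighted mixing gives C = (0.018·32.2 + 0.16·0.277) / (0.018 + 0.16) = 0.6239/0.178 = 3.505 mg/L.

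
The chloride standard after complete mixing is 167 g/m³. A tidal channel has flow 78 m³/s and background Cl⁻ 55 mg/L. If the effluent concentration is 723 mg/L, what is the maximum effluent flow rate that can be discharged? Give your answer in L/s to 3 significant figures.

15700 L/s

Mass balance at complete mixing: C_std·(Q_w + Q_r) = Q_w·C_e + Q_r·C_b.
Rearranging, Q_w = Q_r·(C_std − C_b)/(C_e − C_std) = 78·(167 − 55) / (723 − 167) = 15.71 m³/s.
= 1.571e+04 L/s.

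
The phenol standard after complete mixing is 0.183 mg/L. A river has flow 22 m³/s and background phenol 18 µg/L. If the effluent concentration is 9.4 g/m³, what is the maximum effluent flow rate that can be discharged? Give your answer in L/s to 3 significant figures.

394 L/s

18 µg/L = 0.018 mg/L.
Mass balance at complete mixing: C_std·(Q_w + Q_r) = Q_w·C_e + Q_r·C_b.
Rearranging, Q_w = Q_r·(C_std − C_b)/(C_e − C_std) = 22·(0.183 − 0.018) / (9.4 − 0.183) = 0.3938 m³/s.
= 393.8 L/s.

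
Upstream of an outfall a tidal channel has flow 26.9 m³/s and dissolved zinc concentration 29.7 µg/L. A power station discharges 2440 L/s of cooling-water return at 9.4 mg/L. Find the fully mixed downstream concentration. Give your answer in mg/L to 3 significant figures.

2440 L/s = 2.44 m³/s.
29.7 µg/L = 0.0297 mg/L.
By mass balance at complete mixing, C = (2.44·9.4 + 26.9·0.0297) / (2.44 + 26.9) = 23.73/29.34 = 0.809 mg/L.

0.809 mg/L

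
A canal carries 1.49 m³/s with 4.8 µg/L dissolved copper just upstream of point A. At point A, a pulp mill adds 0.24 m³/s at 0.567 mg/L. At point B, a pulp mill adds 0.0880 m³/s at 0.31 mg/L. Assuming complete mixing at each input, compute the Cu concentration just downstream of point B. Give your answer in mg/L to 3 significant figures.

0.0938 mg/L

4.8 µg/L = 0.0048 mg/L.
After input A: C = (1.49·0.0048 + 0.24·0.567) / 1.73 = 0.08279 mg/L.
After input B: C = (1.73·0.08279 + 0.088·0.31) / 1.818 = 0.09379 mg/L.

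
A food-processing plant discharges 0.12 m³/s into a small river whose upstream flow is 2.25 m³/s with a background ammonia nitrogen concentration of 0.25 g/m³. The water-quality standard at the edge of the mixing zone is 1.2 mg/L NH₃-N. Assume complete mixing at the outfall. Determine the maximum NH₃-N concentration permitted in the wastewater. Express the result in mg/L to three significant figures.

Mass balance: 1.2·2.37 = 0.12·Cₑ + 2.25·0.25.
Cₑ = (2.844 − 0.5625) / 0.12 = 19.01 mg/L.

19.0 mg/L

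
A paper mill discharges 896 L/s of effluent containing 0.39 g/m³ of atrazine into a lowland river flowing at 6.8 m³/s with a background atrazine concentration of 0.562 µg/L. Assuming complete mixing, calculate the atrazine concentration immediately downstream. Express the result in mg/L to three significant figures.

896 L/s = 0.896 m³/s.
0.562 µg/L = 0.000562 mg/L.
By mass balance at complete mixing, C = (0.896·0.39 + 6.8·0.000562) / (0.896 + 6.8) = 0.3533/7.696 = 0.0459 mg/L.

0.0459 mg/L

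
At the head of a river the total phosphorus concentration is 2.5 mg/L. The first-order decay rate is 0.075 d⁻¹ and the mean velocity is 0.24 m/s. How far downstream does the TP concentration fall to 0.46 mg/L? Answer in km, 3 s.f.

468 km

From C = C₀·e^(−kt), t = ln(C₀/C)/k = ln(2.5/0.46)/0.075 = 1.693/0.075 = 22.57 d.
Distance = v·t = 0.24 m/s × 1.95e+06 s = 4.68e+05 m = 468 km.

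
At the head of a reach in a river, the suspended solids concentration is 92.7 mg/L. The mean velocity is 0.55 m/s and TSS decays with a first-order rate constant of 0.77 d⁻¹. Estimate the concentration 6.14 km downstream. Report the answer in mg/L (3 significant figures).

Travel time t = 6.14 km / 0.55 m/s = 6140/0.55 = 1.116e+04 s = 0.1292 d.
First-order decay: C = 92.7·exp(−0.77·0.1292) = 92.7·0.9053 = 83.92 mg/L.

83.9 mg/L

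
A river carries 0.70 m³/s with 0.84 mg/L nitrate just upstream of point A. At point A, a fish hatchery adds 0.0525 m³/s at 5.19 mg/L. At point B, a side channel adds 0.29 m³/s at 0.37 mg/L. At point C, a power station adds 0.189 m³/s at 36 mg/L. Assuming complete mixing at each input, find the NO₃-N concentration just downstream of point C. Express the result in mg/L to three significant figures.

6.31 mg/L

After input A: C = (0.7·0.84 + 0.0525·5.19) / 0.7525 = 1.143 mg/L.
After input B: C = (0.7525·1.143 + 0.29·0.37) / 1.042 = 0.9283 mg/L.
After input C: C = (1.042·0.9283 + 0.189·36) / 1.232 = 6.311 mg/L.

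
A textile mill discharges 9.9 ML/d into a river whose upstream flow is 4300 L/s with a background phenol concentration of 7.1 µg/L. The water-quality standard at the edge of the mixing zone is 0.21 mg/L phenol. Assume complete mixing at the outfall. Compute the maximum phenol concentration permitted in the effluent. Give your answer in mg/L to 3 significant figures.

7.82 mg/L

9.9 ML/d = 0.1146 m³/s.
4300 L/s = 4.3 m³/s.
7.1 µg/L = 0.0071 mg/L.
Mass balance: 0.21·4.415 = 0.1146·Cₑ + 4.3·0.0071.
Cₑ = (0.9271 − 0.03053) / 0.1146 = 7.824 mg/L.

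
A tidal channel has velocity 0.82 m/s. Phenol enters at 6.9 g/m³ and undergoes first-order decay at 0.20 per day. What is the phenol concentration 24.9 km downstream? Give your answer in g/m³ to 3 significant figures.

Travel time t = 24.9 km / 0.82 m/s = 2.49e+04/0.82 = 3.037e+04 s = 0.3515 d.
First-order decay: C = 6.9·exp(−0.20·0.3515) = 6.9·0.9321 = 6.432 g/m³.

6.43 g/m³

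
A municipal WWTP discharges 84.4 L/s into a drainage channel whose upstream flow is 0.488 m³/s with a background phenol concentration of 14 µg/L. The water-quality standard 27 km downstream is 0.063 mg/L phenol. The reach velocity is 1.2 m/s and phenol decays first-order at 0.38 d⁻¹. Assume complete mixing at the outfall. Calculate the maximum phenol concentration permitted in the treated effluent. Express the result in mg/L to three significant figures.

0.391 mg/L

84.4 L/s = 0.0844 m³/s.
14 µg/L = 0.014 mg/L.
Travel time to the compliance point: t = 2.7e+04/1.2 = 2.25e+04 s = 0.2604 d; decay factor exp(−0.38·0.2604) = 0.9058.
So the concentration just after mixing may be at most 0.063/0.9058 = 0.06955 mg/L.
Mass balance: 0.06955·0.5724 = 0.0844·Cₑ + 0.488·0.014.
Cₑ = (0.03981 − 0.006832) / 0.0844 = 0.3908 mg/L.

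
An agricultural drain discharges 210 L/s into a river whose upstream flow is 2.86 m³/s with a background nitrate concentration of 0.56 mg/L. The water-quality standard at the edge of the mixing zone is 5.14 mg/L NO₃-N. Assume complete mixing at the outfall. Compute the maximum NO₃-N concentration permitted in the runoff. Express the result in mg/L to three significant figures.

67.5 mg/L

210 L/s = 0.21 m³/s.
Mass balance: 5.14·3.07 = 0.21·Cₑ + 2.86·0.56.
Cₑ = (15.78 − 1.602) / 0.21 = 67.52 mg/L.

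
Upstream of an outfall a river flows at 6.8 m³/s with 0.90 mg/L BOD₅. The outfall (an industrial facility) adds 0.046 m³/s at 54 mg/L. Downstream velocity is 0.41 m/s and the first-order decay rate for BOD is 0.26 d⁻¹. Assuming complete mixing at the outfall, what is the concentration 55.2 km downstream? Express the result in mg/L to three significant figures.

0.838 mg/L

After complete mixing, C₀ = (0.046·54 + 6.8·0.9) / 6.846 = 1.257 mg/L.
Travel time t = 5.52e+04 m / 0.41 m/s = 1.346e+05 s = 1.558 d.
C = 1.257·exp(−0.26·1.558) = 1.257·0.6669 = 0.8381 mg/L.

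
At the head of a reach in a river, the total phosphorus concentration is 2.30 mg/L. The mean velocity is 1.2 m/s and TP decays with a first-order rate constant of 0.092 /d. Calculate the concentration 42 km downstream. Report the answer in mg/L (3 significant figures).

Travel time t = 42 km / 1.2 m/s = 4.2e+04/1.2 = 3.5e+04 s = 0.4051 d.
First-order decay: C = 2.30·exp(−0.092·0.4051) = 2.30·0.9634 = 2.216 mg/L.

2.22 mg/L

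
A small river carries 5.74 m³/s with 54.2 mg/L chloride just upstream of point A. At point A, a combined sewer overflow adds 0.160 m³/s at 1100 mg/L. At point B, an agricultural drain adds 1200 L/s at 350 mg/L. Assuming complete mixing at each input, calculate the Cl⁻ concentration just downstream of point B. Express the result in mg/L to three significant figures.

After input A: C = (5.74·54.2 + 0.16·1100) / 5.9 = 82.56 mg/L.
1200 L/s = 1.2 m³/s.
After input B: C = (5.9·82.56 + 1.2·350) / 7.1 = 127.8 mg/L.

128 mg/L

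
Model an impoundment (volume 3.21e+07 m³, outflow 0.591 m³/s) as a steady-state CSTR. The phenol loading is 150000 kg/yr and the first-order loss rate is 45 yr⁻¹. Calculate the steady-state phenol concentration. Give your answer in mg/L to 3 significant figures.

0.103 mg/L

Outflow Q = 0.591 m³/s × 3.156e+07 s/yr = 1.865e+07 m³/yr.
Steady-state CSTR mass balance: W = Q·C + k·V·C, so C = W/(Q + kV).
Q + kV = 1.865e+07 + 45·3.21e+07 = 1.463e+09 m³/yr.
C = 150000/1.463e+09 = 0.0001025 kg/m³ = 0.1025 mg/L.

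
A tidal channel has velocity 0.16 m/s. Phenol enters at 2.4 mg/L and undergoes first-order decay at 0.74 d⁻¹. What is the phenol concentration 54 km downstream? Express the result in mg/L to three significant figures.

Travel time t = 54 km / 0.16 m/s = 5.4e+04/0.16 = 3.375e+05 s = 3.906 d.
First-order decay: C = 2.4·exp(−0.74·3.906) = 2.4·0.05554 = 0.1333 mg/L.

0.133 mg/L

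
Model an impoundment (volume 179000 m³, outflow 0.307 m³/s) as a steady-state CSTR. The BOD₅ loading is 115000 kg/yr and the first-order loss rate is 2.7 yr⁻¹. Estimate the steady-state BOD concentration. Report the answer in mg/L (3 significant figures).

Outflow Q = 0.307 m³/s × 3.156e+07 s/yr = 9.688e+06 m³/yr.
Steady-state CSTR mass balance: W = Q·C + k·V·C, so C = W/(Q + kV).
Q + kV = 9.688e+06 + 2.7·179000 = 1.017e+07 m³/yr.
C = 115000/1.017e+07 = 0.01131 kg/m³ = 11.31 mg/L.

11.3 mg/L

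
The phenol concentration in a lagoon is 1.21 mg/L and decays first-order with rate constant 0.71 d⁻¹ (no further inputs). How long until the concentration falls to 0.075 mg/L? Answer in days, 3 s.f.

t = ln(C₀/C)/k = ln(1.21/0.075)/0.71 = 2.781/0.71 = 3.917 d.

3.92 d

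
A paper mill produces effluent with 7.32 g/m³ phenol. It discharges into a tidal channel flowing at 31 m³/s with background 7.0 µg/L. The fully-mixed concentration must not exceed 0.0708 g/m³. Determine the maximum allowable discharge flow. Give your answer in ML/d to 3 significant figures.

7.0 µg/L = 0.007 mg/L.
Mass balance at complete mixing: C_std·(Q_w + Q_r) = Q_w·C_e + Q_r·C_b.
Rearranging, Q_w = Q_r·(C_std − C_b)/(C_e − C_std) = 31·(0.0708 − 0.007) / (7.32 − 0.0708) = 0.2728 m³/s.
= 23.57 ML/d.

23.6 ML/d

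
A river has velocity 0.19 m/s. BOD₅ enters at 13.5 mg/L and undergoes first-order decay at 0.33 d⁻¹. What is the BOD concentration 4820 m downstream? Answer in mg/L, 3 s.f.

Travel time t = 4820 m / 0.19 m/s = 4820/0.19 = 2.537e+04 s = 0.2936 d.
First-order decay: C = 13.5·exp(−0.33·0.2936) = 13.5·0.9077 = 12.25 mg/L.

12.3 mg/L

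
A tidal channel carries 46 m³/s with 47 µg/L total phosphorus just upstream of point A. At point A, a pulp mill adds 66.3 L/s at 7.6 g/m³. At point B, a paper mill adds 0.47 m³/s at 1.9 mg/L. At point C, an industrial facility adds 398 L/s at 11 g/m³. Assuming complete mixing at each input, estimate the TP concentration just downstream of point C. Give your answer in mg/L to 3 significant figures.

47 µg/L = 0.047 mg/L.
66.3 L/s = 0.0663 m³/s.
After input A: C = (46·0.047 + 0.0663·7.6) / 46.07 = 0.05787 mg/L.
After input B: C = (46.07·0.05787 + 0.47·1.9) / 46.54 = 0.07648 mg/L.
398 L/s = 0.398 m³/s.
After input C: C = (46.54·0.07648 + 0.398·11) / 46.93 = 0.1691 mg/L.

0.169 mg/L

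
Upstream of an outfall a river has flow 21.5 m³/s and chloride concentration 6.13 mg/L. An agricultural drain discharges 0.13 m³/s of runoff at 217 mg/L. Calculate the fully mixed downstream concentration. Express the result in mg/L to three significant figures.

7.40 mg/L

By mass balance at complete mixing, C = (0.13·217 + 21.5·6.13) / (0.13 + 21.5) = 160/21.63 = 7.397 mg/L.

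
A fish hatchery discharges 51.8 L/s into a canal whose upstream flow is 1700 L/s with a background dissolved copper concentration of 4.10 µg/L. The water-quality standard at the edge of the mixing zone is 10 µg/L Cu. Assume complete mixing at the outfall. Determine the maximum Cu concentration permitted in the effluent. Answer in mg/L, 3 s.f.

51.8 L/s = 0.0518 m³/s.
1700 L/s = 1.7 m³/s.
4.10 µg/L = 0.0041 mg/L.
10 µg/L = 0.01 mg/L.
Mass balance: 0.01·1.752 = 0.0518·Cₑ + 1.7·0.0041.
Cₑ = (0.01752 − 0.00697) / 0.0518 = 0.2036 mg/L.

0.204 mg/L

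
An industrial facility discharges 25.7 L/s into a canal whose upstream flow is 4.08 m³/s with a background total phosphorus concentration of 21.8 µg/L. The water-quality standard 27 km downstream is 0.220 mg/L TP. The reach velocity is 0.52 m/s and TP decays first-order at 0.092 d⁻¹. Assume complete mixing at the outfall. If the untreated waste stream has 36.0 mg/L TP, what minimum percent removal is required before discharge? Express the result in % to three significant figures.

6.44 %

25.7 L/s = 0.0257 m³/s.
21.8 µg/L = 0.0218 mg/L.
Travel time to the compliance point: t = 2.7e+04/0.52 = 5.192e+04 s = 0.601 d; decay factor exp(−0.092·0.601) = 0.9462.
So the concentration just after mixing may be at most 0.22/0.9462 = 0.2325 mg/L.
Mass balance: 0.2325·4.106 = 0.0257·Cₑ + 4.08·0.0218.
Cₑ = (0.9546 − 0.08894) / 0.0257 = 33.68 mg/L.
Required removal = 1 − 33.68/36.0 = 6.436 %.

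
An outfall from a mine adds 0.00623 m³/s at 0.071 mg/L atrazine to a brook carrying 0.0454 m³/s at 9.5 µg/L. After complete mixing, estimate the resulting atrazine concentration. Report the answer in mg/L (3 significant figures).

9.5 µg/L = 0.0095 mg/L.
By mass balance at complete mixing, C = (0.00623·0.071 + 0.0454·0.0095) / (0.00623 + 0.0454) = 0.0008736/0.05163 = 0.01692 mg/L.

0.0169 mg/L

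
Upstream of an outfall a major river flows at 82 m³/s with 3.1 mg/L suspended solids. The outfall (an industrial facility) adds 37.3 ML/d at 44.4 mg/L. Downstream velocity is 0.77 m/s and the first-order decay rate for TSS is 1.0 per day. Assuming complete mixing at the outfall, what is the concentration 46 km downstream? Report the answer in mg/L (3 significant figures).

37.3 ML/d = 0.4317 m³/s.
After complete mixing, C₀ = (0.4317·44.4 + 82·3.1) / 82.43 = 3.316 mg/L.
Travel time t = 4.6e+04 m / 0.77 m/s = 5.974e+04 s = 0.6914 d.
C = 3.316·exp(−1.0·0.6914) = 3.316·0.5009 = 1.661 mg/L.

1.66 mg/L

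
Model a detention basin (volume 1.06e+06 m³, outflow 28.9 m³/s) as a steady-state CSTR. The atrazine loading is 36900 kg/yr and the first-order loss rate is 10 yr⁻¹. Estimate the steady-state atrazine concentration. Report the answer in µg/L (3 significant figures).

Outflow Q = 28.9 m³/s × 3.156e+07 s/yr = 9.12e+08 m³/yr.
Steady-state CSTR mass balance: W = Q·C + k·V·C, so C = W/(Q + kV).
Q + kV = 9.12e+08 + 10·1.06e+06 = 9.226e+08 m³/yr.
C = 36900/9.226e+08 = 4e-05 kg/m³ = 0.04 mg/L = 40 µg/L.

40.0 µg/L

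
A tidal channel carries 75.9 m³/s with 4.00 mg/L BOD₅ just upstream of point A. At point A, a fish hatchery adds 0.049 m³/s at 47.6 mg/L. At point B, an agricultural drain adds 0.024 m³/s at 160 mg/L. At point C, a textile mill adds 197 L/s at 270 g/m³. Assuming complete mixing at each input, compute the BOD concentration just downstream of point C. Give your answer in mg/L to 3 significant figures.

4.77 mg/L

After input A: C = (75.9·4 + 0.049·47.6) / 75.95 = 4.028 mg/L.
After input B: C = (75.95·4.028 + 0.024·160) / 75.97 = 4.077 mg/L.
197 L/s = 0.197 m³/s.
After input C: C = (75.97·4.077 + 0.197·270) / 76.17 = 4.765 mg/L.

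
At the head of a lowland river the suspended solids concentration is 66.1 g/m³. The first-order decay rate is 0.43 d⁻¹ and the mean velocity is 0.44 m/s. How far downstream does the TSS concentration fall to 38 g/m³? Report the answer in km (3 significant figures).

From C = C₀·e^(−kt), t = ln(C₀/C)/k = ln(66.1/38)/0.43 = 0.5536/0.43 = 1.287 d.
Distance = v·t = 0.44 m/s × 1.112e+05 s = 4.894e+04 m = 48.94 km.

48.9 km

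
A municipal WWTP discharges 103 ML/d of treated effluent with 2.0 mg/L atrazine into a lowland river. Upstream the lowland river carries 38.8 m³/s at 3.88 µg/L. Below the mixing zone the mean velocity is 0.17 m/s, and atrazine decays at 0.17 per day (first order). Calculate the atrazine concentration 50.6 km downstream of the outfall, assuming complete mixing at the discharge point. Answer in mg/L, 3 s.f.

103 ML/d = 1.192 m³/s.
3.88 µg/L = 0.00388 mg/L.
After complete mixing, C₀ = (1.192·2 + 38.8·0.00388) / 39.99 = 0.06338 mg/L.
Travel time t = 5.06e+04 m / 0.17 m/s = 2.976e+05 s = 3.445 d.
C = 0.06338·exp(−0.17·3.445) = 0.06338·0.5567 = 0.03529 mg/L.

0.0353 mg/L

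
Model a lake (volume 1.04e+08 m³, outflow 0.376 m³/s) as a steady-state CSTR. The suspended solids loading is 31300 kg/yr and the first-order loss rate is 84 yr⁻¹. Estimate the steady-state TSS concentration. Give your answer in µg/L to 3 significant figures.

3.58 µg/L

Outflow Q = 0.376 m³/s × 3.156e+07 s/yr = 1.187e+07 m³/yr.
Steady-state CSTR mass balance: W = Q·C + k·V·C, so C = W/(Q + kV).
Q + kV = 1.187e+07 + 84·1.04e+08 = 8.748e+09 m³/yr.
C = 31300/8.748e+09 = 3.578e-06 kg/m³ = 0.003578 mg/L = 3.578 µg/L.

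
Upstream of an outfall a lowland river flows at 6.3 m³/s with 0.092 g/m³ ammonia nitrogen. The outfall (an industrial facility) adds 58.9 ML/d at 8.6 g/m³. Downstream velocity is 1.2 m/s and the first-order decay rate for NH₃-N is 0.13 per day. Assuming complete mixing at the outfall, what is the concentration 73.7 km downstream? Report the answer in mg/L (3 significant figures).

0.841 mg/L

58.9 ML/d = 0.6817 m³/s.
After complete mixing, C₀ = (0.6817·8.6 + 6.3·0.092) / 6.982 = 0.9227 mg/L.
Travel time t = 7.37e+04 m / 1.2 m/s = 6.142e+04 s = 0.7108 d.
C = 0.9227·exp(−0.13·0.7108) = 0.9227·0.9117 = 0.8413 mg/L.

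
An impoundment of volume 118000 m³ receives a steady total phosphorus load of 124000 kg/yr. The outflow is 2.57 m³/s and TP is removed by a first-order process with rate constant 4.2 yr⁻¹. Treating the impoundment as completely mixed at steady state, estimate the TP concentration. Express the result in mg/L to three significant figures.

Outflow Q = 2.57 m³/s × 3.156e+07 s/yr = 8.11e+07 m³/yr.
Steady-state CSTR mass balance: W = Q·C + k·V·C, so C = W/(Q + kV).
Q + kV = 8.11e+07 + 4.2·118000 = 8.16e+07 m³/yr.
C = 124000/8.16e+07 = 0.00152 kg/m³ = 1.52 mg/L.

1.52 mg/L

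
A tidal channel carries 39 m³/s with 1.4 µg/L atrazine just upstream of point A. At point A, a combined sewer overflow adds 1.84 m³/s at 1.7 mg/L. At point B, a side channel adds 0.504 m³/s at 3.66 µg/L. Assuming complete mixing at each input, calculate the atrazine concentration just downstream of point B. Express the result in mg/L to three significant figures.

1.4 µg/L = 0.0014 mg/L.
After input A: C = (39·0.0014 + 1.84·1.7) / 40.84 = 0.07793 mg/L.
3.66 µg/L = 0.00366 mg/L.
After input B: C = (40.84·0.07793 + 0.504·0.00366) / 41.34 = 0.07702 mg/L.

0.0770 mg/L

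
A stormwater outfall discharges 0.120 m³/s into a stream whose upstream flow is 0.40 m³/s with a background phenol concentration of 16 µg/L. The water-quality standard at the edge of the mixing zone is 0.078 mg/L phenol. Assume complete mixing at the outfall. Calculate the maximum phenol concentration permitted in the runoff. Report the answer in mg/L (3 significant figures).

0.285 mg/L

16 µg/L = 0.016 mg/L.
Mass balance: 0.078·0.52 = 0.12·Cₑ + 0.4·0.016.
Cₑ = (0.04056 − 0.0064) / 0.12 = 0.2847 mg/L.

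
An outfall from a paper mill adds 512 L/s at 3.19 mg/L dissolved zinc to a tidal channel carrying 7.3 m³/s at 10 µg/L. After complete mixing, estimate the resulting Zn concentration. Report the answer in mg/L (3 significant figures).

512 L/s = 0.512 m³/s.
10 µg/L = 0.01 mg/L.
Conservation of mass across the mixing zone: C = (0.512·3.19 + 7.3·0.01) / (0.512 + 7.3) = 1.706/7.812 = 0.2184 mg/L.

0.218 mg/L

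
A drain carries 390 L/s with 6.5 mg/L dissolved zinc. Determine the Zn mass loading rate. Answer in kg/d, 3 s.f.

219 kg/d

390 L/s = 0.39 m³/s.
Mass flux = Q·C = 0.39 m³/s × 6.5 g/m³ = 2.535 g/s.
= 2.535 g/s × 86.4 = 219 kg/d.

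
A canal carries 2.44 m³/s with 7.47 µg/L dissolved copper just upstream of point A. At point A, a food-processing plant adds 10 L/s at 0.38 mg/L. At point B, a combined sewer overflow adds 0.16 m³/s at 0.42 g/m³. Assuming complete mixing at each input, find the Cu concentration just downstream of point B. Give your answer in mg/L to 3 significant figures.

0.0342 mg/L

7.47 µg/L = 0.00747 mg/L.
10 L/s = 0.01 m³/s.
After input A: C = (2.44·0.00747 + 0.01·0.38) / 2.45 = 0.008991 mg/L.
After input B: C = (2.45·0.008991 + 0.16·0.42) / 2.61 = 0.03419 mg/L.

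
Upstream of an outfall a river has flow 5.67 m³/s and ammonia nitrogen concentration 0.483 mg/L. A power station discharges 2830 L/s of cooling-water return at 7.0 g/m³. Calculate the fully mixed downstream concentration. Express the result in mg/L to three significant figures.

2830 L/s = 2.83 m³/s.
By mass balance at complete mixing, C = (2.83·7 + 5.67·0.483) / (2.83 + 5.67) = 22.55/8.5 = 2.653 mg/L.

2.65 mg/L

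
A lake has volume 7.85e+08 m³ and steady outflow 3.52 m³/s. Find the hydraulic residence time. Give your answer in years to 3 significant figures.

Q = 3.52 m³/s × 3.156e+07 s/yr = 1.111e+08 m³/yr.
Hydraulic residence time τ = V/Q = 7.85e+08/1.111e+08 = 7.067 yr.

7.07 yr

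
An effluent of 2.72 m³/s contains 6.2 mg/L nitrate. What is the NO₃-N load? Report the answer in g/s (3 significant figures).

Mass flux = Q·C = 2.72 m³/s × 6.2 g/m³ = 16.86 g/s.

16.9 g/s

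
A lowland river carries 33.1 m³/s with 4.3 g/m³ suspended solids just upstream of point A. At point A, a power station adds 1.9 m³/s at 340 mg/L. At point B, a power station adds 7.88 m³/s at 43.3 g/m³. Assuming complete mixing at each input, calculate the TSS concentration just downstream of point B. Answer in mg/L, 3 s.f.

26.3 mg/L

After input A: C = (33.1·4.3 + 1.9·340) / 35 = 22.52 mg/L.
After input B: C = (35·22.52 + 7.88·43.3) / 42.88 = 26.34 mg/L.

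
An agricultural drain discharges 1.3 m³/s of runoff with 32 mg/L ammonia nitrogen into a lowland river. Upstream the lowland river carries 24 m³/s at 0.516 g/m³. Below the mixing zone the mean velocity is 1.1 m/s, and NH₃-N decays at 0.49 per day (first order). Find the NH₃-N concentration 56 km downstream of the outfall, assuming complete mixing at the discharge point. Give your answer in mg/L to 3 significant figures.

1.60 mg/L

After complete mixing, C₀ = (1.3·32 + 24·0.516) / 25.3 = 2.134 mg/L.
Travel time t = 5.6e+04 m / 1.1 m/s = 5.091e+04 s = 0.5892 d.
C = 2.134·exp(−0.49·0.5892) = 2.134·0.7492 = 1.599 mg/L.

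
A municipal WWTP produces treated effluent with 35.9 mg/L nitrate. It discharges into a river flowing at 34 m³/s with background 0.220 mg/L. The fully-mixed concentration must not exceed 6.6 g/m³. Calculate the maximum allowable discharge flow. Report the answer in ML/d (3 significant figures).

Mass balance at complete mixing: C_std·(Q_w + Q_r) = Q_w·C_e + Q_r·C_b.
Rearranging, Q_w = Q_r·(C_std − C_b)/(C_e − C_std) = 34·(6.6 − 0.22) / (35.9 − 6.6) = 7.403 m³/s.
= 639.7 ML/d.

640 ML/d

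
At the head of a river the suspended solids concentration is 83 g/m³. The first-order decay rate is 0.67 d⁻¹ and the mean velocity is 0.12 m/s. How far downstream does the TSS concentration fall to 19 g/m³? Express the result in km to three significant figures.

From C = C₀·e^(−kt), t = ln(C₀/C)/k = ln(83/19)/0.67 = 1.474/0.67 = 2.201 d.
Distance = v·t = 0.12 m/s × 1.901e+05 s = 2.282e+04 m = 22.82 km.

22.8 km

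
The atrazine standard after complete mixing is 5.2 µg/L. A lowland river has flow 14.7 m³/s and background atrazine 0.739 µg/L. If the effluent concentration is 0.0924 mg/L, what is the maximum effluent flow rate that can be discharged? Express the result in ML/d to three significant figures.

65.0 ML/d

0.739 µg/L = 0.000739 mg/L.
5.2 µg/L = 0.0052 mg/L.
Mass balance at complete mixing: C_std·(Q_w + Q_r) = Q_w·C_e + Q_r·C_b.
Rearranging, Q_w = Q_r·(C_std − C_b)/(C_e − C_std) = 14.7·(0.0052 − 0.000739) / (0.0924 − 0.0052) = 0.752 m³/s.
= 64.98 ML/d.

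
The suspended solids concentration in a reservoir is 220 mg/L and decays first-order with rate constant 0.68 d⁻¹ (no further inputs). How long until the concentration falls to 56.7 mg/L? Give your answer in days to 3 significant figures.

t = ln(C₀/C)/k = ln(220/56.7)/0.68 = 1.356/0.68 = 1.994 d.

1.99 d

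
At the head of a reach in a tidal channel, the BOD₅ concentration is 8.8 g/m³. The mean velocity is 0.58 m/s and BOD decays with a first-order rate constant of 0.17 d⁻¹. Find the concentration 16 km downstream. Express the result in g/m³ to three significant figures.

8.34 g/m³

Travel time t = 16 km / 0.58 m/s = 1.6e+04/0.58 = 2.759e+04 s = 0.3193 d.
First-order decay: C = 8.8·exp(−0.17·0.3193) = 8.8·0.9472 = 8.335 g/m³.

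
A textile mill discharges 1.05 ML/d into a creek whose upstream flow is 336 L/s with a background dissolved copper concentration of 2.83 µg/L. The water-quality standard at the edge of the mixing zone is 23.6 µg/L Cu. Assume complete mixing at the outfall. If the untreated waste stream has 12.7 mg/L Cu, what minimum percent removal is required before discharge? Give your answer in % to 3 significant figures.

1.05 ML/d = 0.01215 m³/s.
336 L/s = 0.336 m³/s.
2.83 µg/L = 0.00283 mg/L.
23.6 µg/L = 0.0236 mg/L.
Mass balance: 0.0236·0.3482 = 0.01215·Cₑ + 0.336·0.00283.
Cₑ = (0.008216 − 0.0009509) / 0.01215 = 0.5978 mg/L.
Required removal = 1 − 0.5978/12.7 = 95.29 %.

95.3 %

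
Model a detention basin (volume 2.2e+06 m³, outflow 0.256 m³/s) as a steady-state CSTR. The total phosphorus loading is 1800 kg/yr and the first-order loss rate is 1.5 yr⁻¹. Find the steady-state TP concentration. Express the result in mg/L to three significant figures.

0.158 mg/L

Outflow Q = 0.256 m³/s × 3.156e+07 s/yr = 8.079e+06 m³/yr.
Steady-state CSTR mass balance: W = Q·C + k·V·C, so C = W/(Q + kV).
Q + kV = 8.079e+06 + 1.5·2.2e+06 = 1.138e+07 m³/yr.
C = 1800/1.138e+07 = 0.0001582 kg/m³ = 0.1582 mg/L.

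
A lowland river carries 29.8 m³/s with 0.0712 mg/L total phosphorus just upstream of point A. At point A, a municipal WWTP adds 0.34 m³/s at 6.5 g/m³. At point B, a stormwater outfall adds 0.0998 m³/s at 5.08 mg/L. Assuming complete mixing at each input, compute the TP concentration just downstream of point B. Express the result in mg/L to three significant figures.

After input A: C = (29.8·0.0712 + 0.34·6.5) / 30.14 = 0.1437 mg/L.
After input B: C = (30.14·0.1437 + 0.0998·5.08) / 30.24 = 0.16 mg/L.

0.160 mg/L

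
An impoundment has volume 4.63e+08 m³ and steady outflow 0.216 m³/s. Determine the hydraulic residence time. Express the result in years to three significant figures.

Q = 0.216 m³/s × 3.156e+07 s/yr = 6.816e+06 m³/yr.
Hydraulic residence time τ = V/Q = 4.63e+08/6.816e+06 = 67.92 yr.

67.9 yr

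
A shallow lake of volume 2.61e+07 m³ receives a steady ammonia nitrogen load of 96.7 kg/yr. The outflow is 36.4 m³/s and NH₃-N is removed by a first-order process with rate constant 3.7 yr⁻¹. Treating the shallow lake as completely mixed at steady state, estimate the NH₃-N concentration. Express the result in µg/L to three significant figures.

0.0777 µg/L

Outflow Q = 36.4 m³/s × 3.156e+07 s/yr = 1.149e+09 m³/yr.
Steady-state CSTR mass balance: W = Q·C + k·V·C, so C = W/(Q + kV).
Q + kV = 1.149e+09 + 3.7·2.61e+07 = 1.245e+09 m³/yr.
C = 96.7/1.245e+09 = 7.765e-08 kg/m³ = 7.765e-05 mg/L = 0.07765 µg/L.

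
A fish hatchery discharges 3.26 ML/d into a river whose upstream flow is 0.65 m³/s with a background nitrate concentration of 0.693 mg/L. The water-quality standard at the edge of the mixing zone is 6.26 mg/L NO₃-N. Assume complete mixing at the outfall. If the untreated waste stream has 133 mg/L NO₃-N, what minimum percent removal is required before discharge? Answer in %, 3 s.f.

23.2 %

3.26 ML/d = 0.03773 m³/s.
Mass balance: 6.26·0.6877 = 0.03773·Cₑ + 0.65·0.693.
Cₑ = (4.305 − 0.4504) / 0.03773 = 102.2 mg/L.
Required removal = 1 − 102.2/133 = 23.19 %.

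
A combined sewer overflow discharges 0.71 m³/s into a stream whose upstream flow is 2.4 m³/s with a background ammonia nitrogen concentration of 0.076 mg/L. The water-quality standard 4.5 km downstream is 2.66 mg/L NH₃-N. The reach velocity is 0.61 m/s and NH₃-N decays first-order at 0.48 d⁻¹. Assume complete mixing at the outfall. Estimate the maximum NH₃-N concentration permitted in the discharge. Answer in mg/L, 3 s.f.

Travel time to the compliance point: t = 4500/0.61 = 7377 s = 0.08538 d; decay factor exp(−0.48·0.08538) = 0.9598.
So the concentration just after mixing may be at most 2.66/0.9598 = 2.771 mg/L.
Mass balance: 2.771·3.11 = 0.71·Cₑ + 2.4·0.076.
Cₑ = (8.619 − 0.1824) / 0.71 = 11.88 mg/L.

11.9 mg/L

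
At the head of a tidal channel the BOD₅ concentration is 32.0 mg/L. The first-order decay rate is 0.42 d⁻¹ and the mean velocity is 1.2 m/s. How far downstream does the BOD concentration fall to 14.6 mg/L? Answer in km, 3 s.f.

From C = C₀·e^(−kt), t = ln(C₀/C)/k = ln(32.0/14.6)/0.42 = 0.7847/0.42 = 1.868 d.
Distance = v·t = 1.2 m/s × 1.614e+05 s = 1.937e+05 m = 193.7 km.

194 km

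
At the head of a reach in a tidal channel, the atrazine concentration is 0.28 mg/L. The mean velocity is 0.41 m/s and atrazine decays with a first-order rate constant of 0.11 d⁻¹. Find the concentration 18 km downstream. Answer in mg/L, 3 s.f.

Travel time t = 18 km / 0.41 m/s = 1.8e+04/0.41 = 4.39e+04 s = 0.5081 d.
First-order decay: C = 0.28·exp(−0.11·0.5081) = 0.28·0.9456 = 0.2648 mg/L.

0.265 mg/L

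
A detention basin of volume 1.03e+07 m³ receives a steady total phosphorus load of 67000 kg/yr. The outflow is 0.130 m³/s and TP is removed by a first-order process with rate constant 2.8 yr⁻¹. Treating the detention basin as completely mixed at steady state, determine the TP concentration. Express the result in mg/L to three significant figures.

Outflow Q = 0.130 m³/s × 3.156e+07 s/yr = 4.102e+06 m³/yr.
Steady-state CSTR mass balance: W = Q·C + k·V·C, so C = W/(Q + kV).
Q + kV = 4.102e+06 + 2.8·1.03e+07 = 3.294e+07 m³/yr.
C = 67000/3.294e+07 = 0.002034 kg/m³ = 2.034 mg/L.

2.03 mg/L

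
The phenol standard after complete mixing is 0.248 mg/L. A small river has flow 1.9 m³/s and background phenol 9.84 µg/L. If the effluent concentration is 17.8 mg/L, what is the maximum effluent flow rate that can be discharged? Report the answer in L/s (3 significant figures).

25.8 L/s

9.84 µg/L = 0.00984 mg/L.
Mass balance at complete mixing: C_std·(Q_w + Q_r) = Q_w·C_e + Q_r·C_b.
Rearranging, Q_w = Q_r·(C_std − C_b)/(C_e − C_std) = 1.9·(0.248 − 0.00984) / (17.8 − 0.248) = 0.02578 m³/s.
= 25.78 L/s.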